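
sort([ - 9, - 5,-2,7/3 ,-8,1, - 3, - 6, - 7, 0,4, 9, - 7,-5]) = [ -9,-8,-7, - 7,-6, - 5, - 5, - 3,-2,0,  1,  7/3, 4,9]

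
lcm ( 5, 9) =45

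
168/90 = 1+ 13/15 =1.87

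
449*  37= 16613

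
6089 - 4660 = 1429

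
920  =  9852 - 8932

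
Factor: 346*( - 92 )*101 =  - 3215032  =  - 2^3*23^1  *101^1 * 173^1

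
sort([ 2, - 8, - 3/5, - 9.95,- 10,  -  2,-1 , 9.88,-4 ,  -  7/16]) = [ - 10,-9.95, - 8, - 4  , - 2 , -1 , - 3/5,-7/16,2,9.88] 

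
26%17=9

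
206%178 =28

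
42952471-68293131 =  - 25340660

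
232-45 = 187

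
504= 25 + 479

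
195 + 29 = 224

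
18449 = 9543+8906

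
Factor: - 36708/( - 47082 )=2^1*23^1*59^( - 1) = 46/59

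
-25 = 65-90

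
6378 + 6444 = 12822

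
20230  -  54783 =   -  34553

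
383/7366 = 383/7366 = 0.05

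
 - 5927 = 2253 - 8180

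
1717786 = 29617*58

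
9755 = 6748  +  3007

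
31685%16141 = 15544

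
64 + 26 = 90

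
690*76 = 52440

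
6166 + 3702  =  9868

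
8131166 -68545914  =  -60414748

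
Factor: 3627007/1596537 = 3^( - 3)*29^( - 1)*43^1* 2039^( - 1)*84349^1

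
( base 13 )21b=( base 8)552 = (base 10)362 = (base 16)16A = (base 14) 1bc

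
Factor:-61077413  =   - 17^1*41^1 * 87629^1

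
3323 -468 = 2855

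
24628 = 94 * 262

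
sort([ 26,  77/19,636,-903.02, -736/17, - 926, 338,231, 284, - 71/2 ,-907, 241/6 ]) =[ - 926 ,-907 , - 903.02, - 736/17,-71/2,  77/19,26,241/6,231,284, 338, 636 ] 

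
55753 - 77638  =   - 21885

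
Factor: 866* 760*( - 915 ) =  - 602216400  =  - 2^4*3^1*5^2*19^1*61^1*433^1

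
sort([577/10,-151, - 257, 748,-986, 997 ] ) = [ -986, -257, - 151, 577/10, 748,997 ] 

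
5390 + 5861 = 11251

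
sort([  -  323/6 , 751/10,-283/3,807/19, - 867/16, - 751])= [-751, - 283/3, - 867/16, - 323/6,807/19, 751/10]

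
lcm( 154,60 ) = 4620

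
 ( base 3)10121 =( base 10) 97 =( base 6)241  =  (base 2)1100001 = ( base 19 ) 52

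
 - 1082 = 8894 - 9976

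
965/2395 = 193/479 = 0.40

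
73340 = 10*7334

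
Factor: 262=2^1*131^1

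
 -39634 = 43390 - 83024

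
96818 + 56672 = 153490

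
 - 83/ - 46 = 83/46 = 1.80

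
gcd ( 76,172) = 4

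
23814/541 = 44+10/541 = 44.02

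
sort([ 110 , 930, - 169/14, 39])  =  [ - 169/14,39,110,930]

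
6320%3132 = 56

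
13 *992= 12896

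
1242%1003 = 239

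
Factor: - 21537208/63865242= - 2^2* 3^( -2)*11^1*389^( - 1)*1303^(-1 ) * 34963^1 = -  1538372/4561803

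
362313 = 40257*9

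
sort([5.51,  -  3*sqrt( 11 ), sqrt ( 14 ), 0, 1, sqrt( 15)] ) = [ - 3*sqrt( 11),0, 1,  sqrt(14 ), sqrt(15), 5.51 ]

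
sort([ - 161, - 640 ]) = [  -  640, - 161 ]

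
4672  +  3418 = 8090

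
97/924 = 97/924  =  0.10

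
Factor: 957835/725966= 2^( - 1 ) *5^1*23^1*8329^1*362983^( - 1 )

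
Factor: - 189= - 3^3*7^1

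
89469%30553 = 28363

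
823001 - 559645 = 263356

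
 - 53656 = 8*( - 6707 ) 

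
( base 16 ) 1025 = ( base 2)1000000100101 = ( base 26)62p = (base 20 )A6D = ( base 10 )4133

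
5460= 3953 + 1507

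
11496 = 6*1916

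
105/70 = 1+1/2 = 1.50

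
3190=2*1595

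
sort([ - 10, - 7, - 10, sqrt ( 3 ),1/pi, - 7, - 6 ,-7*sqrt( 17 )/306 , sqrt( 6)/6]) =[ - 10, - 10, - 7,-7, - 6, - 7*sqrt( 17)/306, 1/pi , sqrt( 6)/6,sqrt(3)] 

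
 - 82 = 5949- 6031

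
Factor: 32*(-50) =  - 2^6*5^2 = -1600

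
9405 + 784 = 10189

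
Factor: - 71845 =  - 5^1*14369^1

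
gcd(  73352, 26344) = 8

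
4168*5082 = 21181776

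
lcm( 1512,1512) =1512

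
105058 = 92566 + 12492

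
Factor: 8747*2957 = 2957^1 * 8747^1  =  25864879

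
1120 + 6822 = 7942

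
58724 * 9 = 528516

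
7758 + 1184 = 8942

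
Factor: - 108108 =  - 2^2*3^3*7^1*11^1 * 13^1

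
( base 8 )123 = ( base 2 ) 1010011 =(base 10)83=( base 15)58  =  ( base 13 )65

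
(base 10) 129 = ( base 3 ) 11210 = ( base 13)9C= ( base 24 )59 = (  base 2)10000001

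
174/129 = 1 + 15/43 =1.35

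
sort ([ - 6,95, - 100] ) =[ - 100, - 6,95] 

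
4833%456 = 273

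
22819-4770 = 18049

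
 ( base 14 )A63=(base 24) 3d7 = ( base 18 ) 65d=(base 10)2047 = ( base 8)3777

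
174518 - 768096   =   - 593578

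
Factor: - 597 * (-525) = 313425 = 3^2*5^2 * 7^1*199^1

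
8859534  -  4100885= 4758649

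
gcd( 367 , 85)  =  1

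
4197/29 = 4197/29 = 144.72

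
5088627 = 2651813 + 2436814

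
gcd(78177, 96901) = 1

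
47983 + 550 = 48533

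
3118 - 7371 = -4253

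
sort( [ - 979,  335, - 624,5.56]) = [ - 979, - 624, 5.56, 335]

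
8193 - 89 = 8104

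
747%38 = 25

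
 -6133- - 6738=605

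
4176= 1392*3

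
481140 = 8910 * 54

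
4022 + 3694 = 7716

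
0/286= 0 = 0.00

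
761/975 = 761/975= 0.78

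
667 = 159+508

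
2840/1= 2840 = 2840.00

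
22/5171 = 22/5171 = 0.00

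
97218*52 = 5055336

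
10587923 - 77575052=  -  66987129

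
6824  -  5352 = 1472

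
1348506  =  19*70974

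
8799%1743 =84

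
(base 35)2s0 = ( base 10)3430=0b110101100110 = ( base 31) 3HK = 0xD66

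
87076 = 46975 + 40101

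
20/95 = 4/19 = 0.21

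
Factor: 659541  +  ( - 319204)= 340337^1 = 340337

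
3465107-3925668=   - 460561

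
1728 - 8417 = -6689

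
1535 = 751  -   - 784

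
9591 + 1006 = 10597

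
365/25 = 14 + 3/5 = 14.60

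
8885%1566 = 1055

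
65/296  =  65/296= 0.22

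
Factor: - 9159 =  - 3^1*43^1*71^1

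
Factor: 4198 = 2^1*2099^1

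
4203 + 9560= 13763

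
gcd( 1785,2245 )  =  5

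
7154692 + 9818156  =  16972848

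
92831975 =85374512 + 7457463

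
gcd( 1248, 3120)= 624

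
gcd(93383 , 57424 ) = 1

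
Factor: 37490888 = 2^3* 97^1*48313^1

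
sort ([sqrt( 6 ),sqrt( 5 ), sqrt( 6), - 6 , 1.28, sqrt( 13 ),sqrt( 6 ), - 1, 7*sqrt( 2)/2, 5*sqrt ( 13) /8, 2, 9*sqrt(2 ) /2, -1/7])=[ - 6, -1, - 1/7, 1.28, 2 , sqrt( 5 ), 5*sqrt( 13 ) /8,sqrt( 6), sqrt(6), sqrt( 6) , sqrt( 13),7*sqrt( 2)/2, 9 * sqrt( 2) /2 ]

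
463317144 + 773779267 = 1237096411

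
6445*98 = 631610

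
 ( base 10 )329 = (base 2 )101001001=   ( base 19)h6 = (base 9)405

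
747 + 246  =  993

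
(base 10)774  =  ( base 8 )1406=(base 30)PO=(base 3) 1001200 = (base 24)186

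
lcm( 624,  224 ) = 8736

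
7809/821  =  7809/821 = 9.51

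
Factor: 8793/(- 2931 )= - 3^1=- 3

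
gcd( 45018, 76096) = 82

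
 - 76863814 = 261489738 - 338353552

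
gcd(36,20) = 4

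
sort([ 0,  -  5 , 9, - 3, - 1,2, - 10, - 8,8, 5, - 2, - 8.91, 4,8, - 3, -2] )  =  [ - 10, - 8.91, - 8, - 5, - 3, - 3,-2, - 2, - 1, 0,2, 4,5,8, 8,  9 ] 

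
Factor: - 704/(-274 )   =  352/137 = 2^5*11^1*137^(-1 )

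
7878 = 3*2626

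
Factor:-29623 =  - 11^1*2693^1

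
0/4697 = 0  =  0.00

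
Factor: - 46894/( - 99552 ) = 23447/49776 = 2^(-4)*3^( - 1 )*17^(-1)*61^ ( - 1)*23447^1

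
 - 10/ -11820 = 1/1182 = 0.00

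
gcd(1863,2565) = 27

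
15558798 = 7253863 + 8304935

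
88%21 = 4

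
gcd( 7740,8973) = 9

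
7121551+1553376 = 8674927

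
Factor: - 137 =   -  137^1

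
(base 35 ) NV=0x344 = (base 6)3512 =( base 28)11O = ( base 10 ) 836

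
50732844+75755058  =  126487902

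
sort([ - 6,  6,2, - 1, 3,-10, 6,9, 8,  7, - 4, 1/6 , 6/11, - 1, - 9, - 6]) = [ - 10, - 9, - 6, - 6, - 4, - 1,-1,1/6, 6/11,2,3,6,6,7,8,9] 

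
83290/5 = 16658 = 16658.00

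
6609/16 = 413 +1/16 = 413.06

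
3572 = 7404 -3832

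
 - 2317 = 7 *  ( - 331)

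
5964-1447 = 4517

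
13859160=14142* 980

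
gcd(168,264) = 24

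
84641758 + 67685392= 152327150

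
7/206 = 7/206= 0.03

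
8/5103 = 8/5103 = 0.00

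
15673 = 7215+8458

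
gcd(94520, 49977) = 1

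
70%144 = 70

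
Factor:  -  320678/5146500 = - 160339/2573250 = -  2^( - 1 ) *3^( - 1)* 5^( - 3) * 47^( - 1)*73^( - 1)*109^1 * 1471^1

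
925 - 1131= - 206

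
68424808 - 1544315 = 66880493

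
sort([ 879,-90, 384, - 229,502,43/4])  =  [ - 229,- 90,43/4,  384, 502, 879]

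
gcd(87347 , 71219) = 1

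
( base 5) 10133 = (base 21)1AH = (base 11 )558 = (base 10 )668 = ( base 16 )29c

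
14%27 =14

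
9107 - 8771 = 336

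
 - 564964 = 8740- 573704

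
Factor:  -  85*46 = - 2^1 *5^1*17^1*23^1 = -3910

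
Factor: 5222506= 2^1 * 907^1*2879^1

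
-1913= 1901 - 3814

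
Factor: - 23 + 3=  - 2^2*5^1 = - 20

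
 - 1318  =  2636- 3954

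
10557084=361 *29244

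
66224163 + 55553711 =121777874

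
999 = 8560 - 7561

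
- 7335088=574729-7909817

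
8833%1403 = 415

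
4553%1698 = 1157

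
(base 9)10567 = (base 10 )7027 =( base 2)1101101110011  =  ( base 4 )1231303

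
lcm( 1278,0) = 0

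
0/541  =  0  =  0.00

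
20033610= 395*50718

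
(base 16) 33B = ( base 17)2eb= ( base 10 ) 827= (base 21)1i8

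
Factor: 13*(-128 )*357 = -594048 = -2^7*3^1 *7^1*13^1*17^1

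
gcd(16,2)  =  2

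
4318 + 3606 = 7924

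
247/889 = 247/889 =0.28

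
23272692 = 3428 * 6789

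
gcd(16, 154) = 2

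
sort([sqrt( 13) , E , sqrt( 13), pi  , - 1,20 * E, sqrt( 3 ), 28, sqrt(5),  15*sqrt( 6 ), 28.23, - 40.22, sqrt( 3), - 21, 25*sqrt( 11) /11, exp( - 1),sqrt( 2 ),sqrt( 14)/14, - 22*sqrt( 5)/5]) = [-40.22, - 21 ,  -  22*sqrt(5) /5, - 1, sqrt(14 ) /14 , exp( - 1 ),sqrt( 2),sqrt( 3 ), sqrt( 3 ), sqrt( 5 ), E, pi, sqrt( 13 ), sqrt(13), 25 * sqrt (11) /11,28, 28.23, 15*sqrt( 6), 20*E ]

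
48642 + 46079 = 94721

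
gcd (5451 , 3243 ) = 69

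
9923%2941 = 1100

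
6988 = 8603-1615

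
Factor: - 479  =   - 479^1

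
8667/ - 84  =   - 104+23/28 = -  103.18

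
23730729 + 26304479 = 50035208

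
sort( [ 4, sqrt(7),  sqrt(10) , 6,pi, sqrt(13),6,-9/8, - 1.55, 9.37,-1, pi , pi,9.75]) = [ -1.55 , - 9/8, - 1, sqrt( 7),  pi , pi , pi, sqrt( 10 ),sqrt(13 ),4,  6,  6,9.37 , 9.75 ] 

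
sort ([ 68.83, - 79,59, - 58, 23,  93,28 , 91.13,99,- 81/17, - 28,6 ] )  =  [ - 79, - 58, - 28,- 81/17,6,23,28 , 59, 68.83, 91.13,93, 99]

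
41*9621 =394461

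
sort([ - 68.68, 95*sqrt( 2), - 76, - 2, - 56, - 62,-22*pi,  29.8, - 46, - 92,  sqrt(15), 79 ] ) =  [ -92,- 76, - 22*pi, - 68.68 , - 62, - 56, - 46, - 2 , sqrt( 15),29.8,79,  95*sqrt(2 ) ]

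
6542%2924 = 694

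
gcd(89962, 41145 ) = 1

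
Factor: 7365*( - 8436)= -2^2*3^2* 5^1*19^1 * 37^1*491^1 = -  62131140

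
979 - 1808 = -829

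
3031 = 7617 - 4586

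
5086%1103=674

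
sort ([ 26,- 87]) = [ - 87,26 ] 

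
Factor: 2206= 2^1*1103^1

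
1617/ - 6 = -539/2=- 269.50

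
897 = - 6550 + 7447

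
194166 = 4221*46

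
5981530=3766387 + 2215143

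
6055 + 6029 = 12084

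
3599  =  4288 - 689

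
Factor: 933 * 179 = 3^1*179^1 * 311^1 = 167007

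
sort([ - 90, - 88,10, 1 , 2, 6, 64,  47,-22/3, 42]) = [ - 90, - 88, - 22/3, 1,  2 , 6, 10, 42,  47,64]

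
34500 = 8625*4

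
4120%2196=1924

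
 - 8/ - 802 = 4/401  =  0.01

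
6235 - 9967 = -3732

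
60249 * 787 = 47415963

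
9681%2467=2280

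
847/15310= 847/15310 = 0.06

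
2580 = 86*30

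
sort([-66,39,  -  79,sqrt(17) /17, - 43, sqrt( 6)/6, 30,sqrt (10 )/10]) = [ - 79, - 66, - 43,sqrt( 17 ) /17,sqrt( 10)/10, sqrt(6 ) /6,30,39 ]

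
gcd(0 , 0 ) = 0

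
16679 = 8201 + 8478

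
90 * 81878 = 7369020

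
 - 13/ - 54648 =13/54648  =  0.00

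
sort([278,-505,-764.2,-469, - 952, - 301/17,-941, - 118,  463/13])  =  [ - 952, - 941,-764.2,-505, - 469,  -  118,-301/17, 463/13, 278]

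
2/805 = 2/805 = 0.00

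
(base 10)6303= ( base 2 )1100010011111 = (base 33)5Q0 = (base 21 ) E63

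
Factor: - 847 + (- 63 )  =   - 910  =  - 2^1*5^1 *7^1*13^1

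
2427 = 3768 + -1341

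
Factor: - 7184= - 2^4*449^1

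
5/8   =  5/8 = 0.62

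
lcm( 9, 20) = 180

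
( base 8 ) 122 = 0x52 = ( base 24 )3a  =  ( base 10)82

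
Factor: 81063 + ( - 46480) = 34583^1  =  34583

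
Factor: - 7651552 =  - 2^5 * 157^1*1523^1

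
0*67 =0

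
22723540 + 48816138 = 71539678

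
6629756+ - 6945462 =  - 315706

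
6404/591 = 10 + 494/591 = 10.84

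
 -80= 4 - 84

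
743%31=30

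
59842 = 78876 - 19034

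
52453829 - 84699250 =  - 32245421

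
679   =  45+634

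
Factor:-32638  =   -2^1*16319^1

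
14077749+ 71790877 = 85868626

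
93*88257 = 8207901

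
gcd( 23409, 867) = 867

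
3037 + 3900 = 6937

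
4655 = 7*665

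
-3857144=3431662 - 7288806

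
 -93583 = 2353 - 95936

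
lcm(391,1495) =25415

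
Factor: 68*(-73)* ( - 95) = 471580 = 2^2 * 5^1*17^1*19^1*73^1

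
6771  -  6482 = 289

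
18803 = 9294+9509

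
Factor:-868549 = -11^1*23^1*3433^1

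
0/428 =0 = 0.00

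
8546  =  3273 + 5273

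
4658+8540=13198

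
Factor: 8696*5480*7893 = 2^6*3^2*5^1*137^1 * 877^1*1087^1 = 376133653440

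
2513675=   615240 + 1898435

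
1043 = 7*149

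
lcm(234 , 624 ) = 1872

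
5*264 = 1320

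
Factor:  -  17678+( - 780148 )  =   -797826 = - 2^1 * 3^1 * 132971^1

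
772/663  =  1  +  109/663=1.16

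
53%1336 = 53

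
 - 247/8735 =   -  1 + 8488/8735 = - 0.03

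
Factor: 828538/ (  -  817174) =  - 414269/408587 = - 479^( - 1) * 853^( - 1)*414269^1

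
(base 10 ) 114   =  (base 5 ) 424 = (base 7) 222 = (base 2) 1110010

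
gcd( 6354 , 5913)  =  9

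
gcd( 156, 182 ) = 26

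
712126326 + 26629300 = 738755626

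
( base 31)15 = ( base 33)13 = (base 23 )1D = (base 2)100100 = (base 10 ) 36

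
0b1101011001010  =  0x1aca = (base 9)10360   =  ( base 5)204413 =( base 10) 6858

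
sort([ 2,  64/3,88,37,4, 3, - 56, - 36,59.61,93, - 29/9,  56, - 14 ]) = [ - 56, - 36, - 14,-29/9, 2,  3,4,64/3,37 , 56,59.61, 88,93] 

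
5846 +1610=7456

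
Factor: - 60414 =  - 2^1*3^1 * 10069^1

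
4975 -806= 4169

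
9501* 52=494052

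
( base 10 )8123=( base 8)17673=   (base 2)1111110111011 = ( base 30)90n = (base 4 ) 1332323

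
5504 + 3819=9323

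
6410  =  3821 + 2589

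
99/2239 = 99/2239 = 0.04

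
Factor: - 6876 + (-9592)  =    -  2^2*23^1*179^1 = -16468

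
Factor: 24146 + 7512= 2^1*11^1*1439^1  =  31658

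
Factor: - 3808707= - 3^1*7^1*293^1*619^1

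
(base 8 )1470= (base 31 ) QI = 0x338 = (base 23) 1cj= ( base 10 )824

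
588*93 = 54684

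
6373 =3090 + 3283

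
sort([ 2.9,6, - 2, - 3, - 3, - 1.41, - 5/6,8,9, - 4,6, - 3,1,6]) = [ - 4, - 3, - 3, - 3, - 2, - 1.41,-5/6,1 , 2.9, 6 , 6,  6,  8,9]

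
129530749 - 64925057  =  64605692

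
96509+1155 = 97664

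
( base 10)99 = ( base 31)36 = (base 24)43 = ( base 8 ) 143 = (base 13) 78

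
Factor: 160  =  2^5*5^1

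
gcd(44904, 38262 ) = 6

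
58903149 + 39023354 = 97926503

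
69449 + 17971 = 87420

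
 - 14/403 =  - 14/403 = - 0.03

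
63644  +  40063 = 103707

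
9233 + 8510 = 17743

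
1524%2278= 1524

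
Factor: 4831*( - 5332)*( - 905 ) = 2^2*5^1 * 31^1*43^1 * 181^1*4831^1 = 23311797260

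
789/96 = 8  +  7/32 = 8.22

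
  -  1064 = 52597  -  53661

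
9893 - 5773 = 4120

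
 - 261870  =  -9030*29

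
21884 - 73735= - 51851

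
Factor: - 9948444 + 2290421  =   - 31^1*53^1*59^1*79^1 = - 7658023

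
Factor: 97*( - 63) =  - 3^2*7^1*97^1=- 6111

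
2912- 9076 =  - 6164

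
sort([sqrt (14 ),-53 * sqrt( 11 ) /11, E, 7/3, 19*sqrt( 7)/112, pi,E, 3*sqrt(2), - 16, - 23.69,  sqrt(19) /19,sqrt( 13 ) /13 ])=[-23.69, - 16,  -  53 * sqrt( 11)/11,sqrt(19) /19 , sqrt(13 )/13, 19 * sqrt( 7)/112,  7/3 , E,  E,pi,sqrt( 14), 3 *sqrt(2) ] 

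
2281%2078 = 203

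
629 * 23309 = 14661361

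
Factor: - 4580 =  - 2^2* 5^1*229^1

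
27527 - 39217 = -11690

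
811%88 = 19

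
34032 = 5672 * 6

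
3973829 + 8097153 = 12070982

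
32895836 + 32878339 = 65774175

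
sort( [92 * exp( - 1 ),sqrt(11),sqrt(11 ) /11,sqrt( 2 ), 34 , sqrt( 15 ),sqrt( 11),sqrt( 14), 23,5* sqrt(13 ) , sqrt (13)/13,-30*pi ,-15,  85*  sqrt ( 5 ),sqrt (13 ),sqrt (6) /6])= [-30*pi,  -  15,sqrt( 13) /13,sqrt(11)/11, sqrt( 6 )/6,sqrt(2), sqrt (11),sqrt( 11) , sqrt( 13), sqrt( 14), sqrt(15),5*sqrt ( 13 ) , 23 , 92*exp ( - 1 ),34, 85*sqrt(5 ) ]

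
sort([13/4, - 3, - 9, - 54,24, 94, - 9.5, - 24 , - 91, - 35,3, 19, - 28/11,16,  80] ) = [ - 91,-54,  -  35, - 24, - 9.5, - 9,  -  3, - 28/11,3,13/4,16,19,24, 80,94 ] 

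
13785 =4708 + 9077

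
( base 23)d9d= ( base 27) 9JN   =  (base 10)7097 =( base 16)1bb9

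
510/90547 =510/90547 = 0.01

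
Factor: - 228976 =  - 2^4*11^1*1301^1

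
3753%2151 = 1602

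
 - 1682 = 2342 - 4024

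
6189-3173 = 3016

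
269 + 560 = 829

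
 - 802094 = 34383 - 836477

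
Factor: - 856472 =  - 2^3*151^1*709^1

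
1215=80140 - 78925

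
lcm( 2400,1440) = 7200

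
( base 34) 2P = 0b1011101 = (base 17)58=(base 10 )93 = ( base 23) 41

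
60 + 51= 111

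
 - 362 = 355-717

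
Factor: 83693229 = 3^1*47^1*691^1*859^1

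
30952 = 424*73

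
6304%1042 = 52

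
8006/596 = 13 + 129/298=13.43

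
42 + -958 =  - 916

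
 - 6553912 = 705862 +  - 7259774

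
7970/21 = 379 + 11/21=379.52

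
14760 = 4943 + 9817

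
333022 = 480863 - 147841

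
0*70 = 0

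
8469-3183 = 5286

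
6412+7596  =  14008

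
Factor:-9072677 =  - 31^1 * 292667^1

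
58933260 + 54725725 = 113658985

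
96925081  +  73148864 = 170073945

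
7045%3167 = 711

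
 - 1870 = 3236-5106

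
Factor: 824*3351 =2761224=   2^3*3^1*103^1 * 1117^1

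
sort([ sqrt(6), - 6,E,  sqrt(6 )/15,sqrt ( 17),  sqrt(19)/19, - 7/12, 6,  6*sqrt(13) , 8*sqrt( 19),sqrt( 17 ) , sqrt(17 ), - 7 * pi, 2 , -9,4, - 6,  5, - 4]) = [ - 7*pi, - 9, - 6,- 6, - 4, - 7/12, sqrt( 6 )/15,sqrt(19)/19, 2 , sqrt(6 ),E,4,sqrt (17), sqrt( 17), sqrt(17 ),  5,6, 6*sqrt( 13),8 * sqrt ( 19)]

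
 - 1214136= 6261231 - 7475367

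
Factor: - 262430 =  - 2^1 * 5^1 * 7^1*23^1 * 163^1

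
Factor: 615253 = 615253^1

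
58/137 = 58/137=   0.42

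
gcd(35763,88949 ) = 917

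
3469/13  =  3469/13 = 266.85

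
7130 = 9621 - 2491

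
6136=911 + 5225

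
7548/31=7548/31 = 243.48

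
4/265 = 4/265 = 0.02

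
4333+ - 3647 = 686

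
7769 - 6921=848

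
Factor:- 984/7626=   - 4/31 = - 2^2*31^( - 1 ) 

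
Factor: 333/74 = 9/2 = 2^( - 1)*3^2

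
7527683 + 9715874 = 17243557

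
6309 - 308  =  6001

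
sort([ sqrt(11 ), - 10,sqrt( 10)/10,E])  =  [ - 10,sqrt( 10) /10,E,sqrt(11 )] 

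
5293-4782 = 511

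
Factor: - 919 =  - 919^1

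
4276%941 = 512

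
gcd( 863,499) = 1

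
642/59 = 10 + 52/59= 10.88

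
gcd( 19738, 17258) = 2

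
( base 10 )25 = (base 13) 1c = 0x19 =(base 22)13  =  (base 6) 41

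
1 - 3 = -2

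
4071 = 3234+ 837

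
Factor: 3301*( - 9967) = - 32901067 = - 3301^1 * 9967^1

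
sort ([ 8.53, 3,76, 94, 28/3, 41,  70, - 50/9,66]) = [-50/9, 3,  8.53, 28/3,  41, 66,70,76,94]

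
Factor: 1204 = 2^2*7^1*43^1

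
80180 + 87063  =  167243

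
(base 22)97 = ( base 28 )79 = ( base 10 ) 205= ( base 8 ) 315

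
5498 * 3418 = 18792164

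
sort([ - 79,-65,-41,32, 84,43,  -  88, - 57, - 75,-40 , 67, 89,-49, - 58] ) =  [ - 88,-79,  -  75,- 65,- 58,- 57, - 49,-41, - 40, 32 , 43, 67, 84, 89]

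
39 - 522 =-483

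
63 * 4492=282996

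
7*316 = 2212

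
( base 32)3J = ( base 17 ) 6d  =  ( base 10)115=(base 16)73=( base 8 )163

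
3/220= 3/220 =0.01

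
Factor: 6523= 11^1*593^1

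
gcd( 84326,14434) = 2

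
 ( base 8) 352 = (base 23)a4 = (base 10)234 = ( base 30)7o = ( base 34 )6U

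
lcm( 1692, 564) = 1692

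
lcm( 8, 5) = 40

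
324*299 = 96876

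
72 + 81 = 153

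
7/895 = 7/895 = 0.01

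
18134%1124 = 150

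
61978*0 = 0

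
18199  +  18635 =36834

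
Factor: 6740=2^2*5^1*337^1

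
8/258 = 4/129  =  0.03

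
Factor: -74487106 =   -  2^1*19^1 * 811^1*2417^1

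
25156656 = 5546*4536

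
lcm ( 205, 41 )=205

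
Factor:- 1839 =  - 3^1*613^1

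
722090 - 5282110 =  - 4560020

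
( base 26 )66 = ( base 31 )57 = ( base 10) 162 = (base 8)242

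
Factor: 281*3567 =1002327 = 3^1 * 29^1*41^1*281^1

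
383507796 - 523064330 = -139556534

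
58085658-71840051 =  - 13754393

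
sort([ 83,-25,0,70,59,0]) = [-25, 0, 0, 59,70,83]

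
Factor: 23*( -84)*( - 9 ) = 2^2*3^3*7^1*23^1 = 17388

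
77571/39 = 1989 = 1989.00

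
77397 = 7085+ 70312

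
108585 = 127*855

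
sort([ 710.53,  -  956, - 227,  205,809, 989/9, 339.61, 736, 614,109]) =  [ - 956, - 227, 109, 989/9,  205 , 339.61, 614 , 710.53,736, 809 ]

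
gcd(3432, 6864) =3432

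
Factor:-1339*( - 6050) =2^1 * 5^2 * 11^2*13^1*103^1 = 8100950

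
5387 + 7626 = 13013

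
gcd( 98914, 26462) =2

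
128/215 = 128/215=0.60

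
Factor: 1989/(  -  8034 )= -2^( -1)*3^1*17^1*103^ ( - 1 ) = - 51/206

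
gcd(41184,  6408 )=72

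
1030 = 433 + 597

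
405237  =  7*57891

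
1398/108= 233/18 = 12.94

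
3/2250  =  1/750= 0.00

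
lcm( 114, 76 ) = 228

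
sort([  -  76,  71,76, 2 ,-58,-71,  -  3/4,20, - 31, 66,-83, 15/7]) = [-83, - 76 ,-71 , - 58,-31, - 3/4,  2,15/7, 20, 66, 71,76] 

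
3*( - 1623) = - 4869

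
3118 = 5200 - 2082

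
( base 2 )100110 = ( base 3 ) 1102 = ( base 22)1G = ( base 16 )26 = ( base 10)38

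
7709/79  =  97 + 46/79  =  97.58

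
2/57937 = 2/57937 = 0.00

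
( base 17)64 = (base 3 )10221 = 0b1101010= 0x6a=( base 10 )106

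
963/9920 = 963/9920 = 0.10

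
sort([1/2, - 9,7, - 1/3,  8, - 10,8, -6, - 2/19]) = [ - 10, - 9, - 6,  -  1/3, - 2/19, 1/2,7,8,8 ] 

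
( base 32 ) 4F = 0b10001111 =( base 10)143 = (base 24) 5n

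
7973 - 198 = 7775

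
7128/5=7128/5 = 1425.60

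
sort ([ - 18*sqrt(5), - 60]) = [-60,  -  18*sqrt ( 5)]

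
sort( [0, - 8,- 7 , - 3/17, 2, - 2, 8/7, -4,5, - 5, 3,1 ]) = [ - 8, - 7, - 5, - 4, - 2, - 3/17, 0, 1, 8/7 , 2, 3,5]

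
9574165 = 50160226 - 40586061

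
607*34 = 20638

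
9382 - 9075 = 307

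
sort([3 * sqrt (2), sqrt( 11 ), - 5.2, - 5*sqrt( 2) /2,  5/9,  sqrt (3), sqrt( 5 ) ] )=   [ -5.2, - 5 *sqrt (2)/2, 5/9, sqrt( 3), sqrt ( 5), sqrt (11), 3*sqrt (2)]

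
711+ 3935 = 4646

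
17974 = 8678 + 9296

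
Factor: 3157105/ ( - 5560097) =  - 5^1* 7^1*89^( - 1 )*62473^( - 1 )*90203^1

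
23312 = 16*1457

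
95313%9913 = 6096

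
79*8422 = 665338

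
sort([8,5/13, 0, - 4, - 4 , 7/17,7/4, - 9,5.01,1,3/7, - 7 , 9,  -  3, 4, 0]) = [-9,  -  7, - 4, - 4,-3,0,0, 5/13,7/17,3/7, 1,7/4, 4, 5.01,8 , 9]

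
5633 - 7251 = - 1618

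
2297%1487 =810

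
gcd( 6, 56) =2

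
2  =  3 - 1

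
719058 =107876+611182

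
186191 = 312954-126763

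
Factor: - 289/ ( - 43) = 17^2*43^( - 1) 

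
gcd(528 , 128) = 16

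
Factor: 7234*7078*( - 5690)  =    -  291340813880 =-2^3*5^1*569^1*3539^1*3617^1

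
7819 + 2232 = 10051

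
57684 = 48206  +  9478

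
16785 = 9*1865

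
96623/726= 133 + 65/726 = 133.09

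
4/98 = 2/49=0.04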